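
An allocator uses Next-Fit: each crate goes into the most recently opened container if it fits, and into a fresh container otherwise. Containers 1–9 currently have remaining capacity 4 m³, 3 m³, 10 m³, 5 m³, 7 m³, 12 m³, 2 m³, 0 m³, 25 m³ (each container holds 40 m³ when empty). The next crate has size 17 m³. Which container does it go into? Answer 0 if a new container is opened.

Next-Fit only looks at container 9, which has 25 m³ free.
17 m³ fits there.

9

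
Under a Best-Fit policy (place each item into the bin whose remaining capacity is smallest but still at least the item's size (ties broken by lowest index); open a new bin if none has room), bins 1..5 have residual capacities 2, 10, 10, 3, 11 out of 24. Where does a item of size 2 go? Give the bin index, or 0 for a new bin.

Bins with room: bin 1 (2), bin 2 (10), bin 3 (10), bin 4 (3), bin 5 (11).
Tightest fit is bin 1 with 2 free.

1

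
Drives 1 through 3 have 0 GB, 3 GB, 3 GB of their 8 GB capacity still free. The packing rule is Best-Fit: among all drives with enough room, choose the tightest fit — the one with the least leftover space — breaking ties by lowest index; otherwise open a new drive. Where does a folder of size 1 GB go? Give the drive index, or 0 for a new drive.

2

Drives with room: drive 2 (3 GB), drive 3 (3 GB).
Tightest fit is drive 2 with 3 GB free.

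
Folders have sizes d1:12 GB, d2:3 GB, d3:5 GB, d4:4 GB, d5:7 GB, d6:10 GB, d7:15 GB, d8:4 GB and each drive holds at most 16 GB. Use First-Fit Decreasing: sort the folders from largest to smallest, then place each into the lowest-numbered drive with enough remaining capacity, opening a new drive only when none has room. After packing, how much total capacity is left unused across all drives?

Sorted descending: 15, 12, 10, 7, 5, 4, 4, 3.
drive 1: place 15 GB, 1 GB left
drive 2: place 12 GB, 4 GB left
drive 3: place 10 GB, 6 GB left
drive 4: place 7 GB, 9 GB left
drive 3: place 5 GB, 1 GB left
drive 2: place 4 GB, 0 GB left
drive 4: place 4 GB, 5 GB left
drive 4: place 3 GB, 2 GB left
4 drives × 16 GB = 64 GB; used 60 GB; unused 4 GB.

4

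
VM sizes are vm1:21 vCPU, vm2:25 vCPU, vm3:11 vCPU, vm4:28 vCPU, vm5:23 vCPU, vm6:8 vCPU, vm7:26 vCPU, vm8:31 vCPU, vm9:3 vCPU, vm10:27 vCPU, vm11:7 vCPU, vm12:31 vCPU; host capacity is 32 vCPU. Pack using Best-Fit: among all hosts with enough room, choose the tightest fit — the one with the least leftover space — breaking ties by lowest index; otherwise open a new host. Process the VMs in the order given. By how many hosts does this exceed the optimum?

0

Best-Fit: [21,11] [25,7] [28,3] [23,8] [26] [31] [27] [31] → 8 hosts.
Total size 241 vCPU; any packing needs at least ⌈241/32⌉ = 8 hosts.
So 8 is already optimal.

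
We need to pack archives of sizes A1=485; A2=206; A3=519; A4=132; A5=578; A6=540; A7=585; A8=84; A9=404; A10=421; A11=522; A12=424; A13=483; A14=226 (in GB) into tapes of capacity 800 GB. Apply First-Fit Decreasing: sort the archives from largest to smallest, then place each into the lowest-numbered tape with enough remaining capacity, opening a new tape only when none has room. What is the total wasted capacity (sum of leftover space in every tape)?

Sorted descending: 585, 578, 540, 522, 519, 485, 483, 424, 421, 404, 226, 206, 132, 84.
Put 585 GB in tape 1; 215 GB remain.
Put 578 GB in tape 2; 222 GB remain.
Put 540 GB in tape 3; 260 GB remain.
Put 522 GB in tape 4; 278 GB remain.
Put 519 GB in tape 5; 281 GB remain.
Put 485 GB in tape 6; 315 GB remain.
Put 483 GB in tape 7; 317 GB remain.
Put 424 GB in tape 8; 376 GB remain.
Put 421 GB in tape 9; 379 GB remain.
Put 404 GB in tape 10; 396 GB remain.
Put 226 GB in tape 3; 34 GB remain.
Put 206 GB in tape 1; 9 GB remain.
Put 132 GB in tape 2; 90 GB remain.
Put 84 GB in tape 2; 6 GB remain.
10 tapes × 800 GB = 8000 GB; used 5609 GB; unused 2391 GB.

2391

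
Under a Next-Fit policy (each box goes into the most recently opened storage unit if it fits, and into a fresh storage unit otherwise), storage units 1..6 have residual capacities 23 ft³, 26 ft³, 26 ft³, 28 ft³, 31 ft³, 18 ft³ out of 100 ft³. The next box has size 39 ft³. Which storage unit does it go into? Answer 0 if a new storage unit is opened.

0

Next-Fit only looks at storage unit 6, which has 18 ft³ free.
39 ft³ does not fit, so a new storage unit is opened.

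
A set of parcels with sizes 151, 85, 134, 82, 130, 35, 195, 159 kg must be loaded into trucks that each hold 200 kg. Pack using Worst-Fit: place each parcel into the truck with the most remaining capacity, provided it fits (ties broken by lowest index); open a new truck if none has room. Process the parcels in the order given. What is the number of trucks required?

6

151 kg → truck 1 (remaining 49 kg)
85 kg → truck 2 (remaining 115 kg)
134 kg → truck 3 (remaining 66 kg)
82 kg → truck 2 (remaining 33 kg)
130 kg → truck 4 (remaining 70 kg)
35 kg → truck 4 (remaining 35 kg)
195 kg → truck 5 (remaining 5 kg)
159 kg → truck 6 (remaining 41 kg)
Final trucks: [151] [85,82] [134] [130,35] [195] [159].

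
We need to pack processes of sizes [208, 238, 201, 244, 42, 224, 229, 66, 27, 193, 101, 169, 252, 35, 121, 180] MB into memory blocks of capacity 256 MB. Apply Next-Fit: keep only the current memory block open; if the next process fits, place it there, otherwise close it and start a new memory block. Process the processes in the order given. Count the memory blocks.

memory block 1: place 208 MB, 48 MB left
memory block 2: place 238 MB, 18 MB left
memory block 3: place 201 MB, 55 MB left
memory block 4: place 244 MB, 12 MB left
memory block 5: place 42 MB, 214 MB left
memory block 6: place 224 MB, 32 MB left
memory block 7: place 229 MB, 27 MB left
memory block 8: place 66 MB, 190 MB left
memory block 8: place 27 MB, 163 MB left
memory block 9: place 193 MB, 63 MB left
memory block 10: place 101 MB, 155 MB left
memory block 11: place 169 MB, 87 MB left
memory block 12: place 252 MB, 4 MB left
memory block 13: place 35 MB, 221 MB left
memory block 13: place 121 MB, 100 MB left
memory block 14: place 180 MB, 76 MB left

14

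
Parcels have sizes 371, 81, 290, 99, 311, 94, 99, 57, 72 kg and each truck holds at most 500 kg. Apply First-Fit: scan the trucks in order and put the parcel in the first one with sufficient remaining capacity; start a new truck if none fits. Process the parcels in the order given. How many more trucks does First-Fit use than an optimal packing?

1

First-Fit: [371,81] [290,99,94] [311,99,57] [72] → 4 trucks.
Total size 1474 kg; any packing needs at least ⌈1474/500⌉ = 3 trucks.
An optimal packing achieves that bound: [371,72,57] [311,99,81] [290,99,94] → 3 trucks.
Excess: 4 − 3 = 1.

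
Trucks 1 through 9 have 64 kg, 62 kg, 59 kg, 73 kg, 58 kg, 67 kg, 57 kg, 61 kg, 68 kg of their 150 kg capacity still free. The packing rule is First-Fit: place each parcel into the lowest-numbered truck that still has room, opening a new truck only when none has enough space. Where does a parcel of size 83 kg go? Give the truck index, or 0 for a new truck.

0

No truck has ≥ 83 kg free, so a new truck is opened.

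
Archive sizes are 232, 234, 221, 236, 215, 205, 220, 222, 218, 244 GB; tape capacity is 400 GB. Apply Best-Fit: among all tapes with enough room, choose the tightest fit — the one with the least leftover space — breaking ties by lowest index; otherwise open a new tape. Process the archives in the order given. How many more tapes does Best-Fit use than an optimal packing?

Best-Fit: [232] [234] [221] [236] [215] [205] [220] [222] [218] [244] → 10 tapes.
10 archives exceed 200 GB (half the capacity), and no two of those can share a tape, so at least 10 tapes are needed.
So 10 is already optimal.

0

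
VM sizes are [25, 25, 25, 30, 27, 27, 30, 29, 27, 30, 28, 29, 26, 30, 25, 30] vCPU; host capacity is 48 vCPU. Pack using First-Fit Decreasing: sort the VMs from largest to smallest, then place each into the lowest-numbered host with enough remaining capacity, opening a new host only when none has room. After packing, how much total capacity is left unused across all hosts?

Sorted descending: 30, 30, 30, 30, 30, 29, 29, 28, 27, 27, 27, 26, 25, 25, 25, 25.
host 1: place 30 vCPU, 18 vCPU left
host 2: place 30 vCPU, 18 vCPU left
host 3: place 30 vCPU, 18 vCPU left
host 4: place 30 vCPU, 18 vCPU left
host 5: place 30 vCPU, 18 vCPU left
host 6: place 29 vCPU, 19 vCPU left
host 7: place 29 vCPU, 19 vCPU left
host 8: place 28 vCPU, 20 vCPU left
host 9: place 27 vCPU, 21 vCPU left
host 10: place 27 vCPU, 21 vCPU left
host 11: place 27 vCPU, 21 vCPU left
host 12: place 26 vCPU, 22 vCPU left
host 13: place 25 vCPU, 23 vCPU left
host 14: place 25 vCPU, 23 vCPU left
host 15: place 25 vCPU, 23 vCPU left
host 16: place 25 vCPU, 23 vCPU left
16 hosts × 48 vCPU = 768 vCPU; used 443 vCPU; unused 325 vCPU.

325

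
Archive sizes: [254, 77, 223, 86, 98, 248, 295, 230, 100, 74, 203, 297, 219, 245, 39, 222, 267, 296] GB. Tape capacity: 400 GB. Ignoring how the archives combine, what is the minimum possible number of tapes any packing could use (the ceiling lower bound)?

9 tapes

Total size = 254 + 77 + 223 + 86 + 98 + 248 + 295 + 230 + 100 + 74 + 203 + 297 + 219 + 245 + 39 + 222 + 267 + 296 = 3473 GB.
⌈3473 / 400⌉ = 9.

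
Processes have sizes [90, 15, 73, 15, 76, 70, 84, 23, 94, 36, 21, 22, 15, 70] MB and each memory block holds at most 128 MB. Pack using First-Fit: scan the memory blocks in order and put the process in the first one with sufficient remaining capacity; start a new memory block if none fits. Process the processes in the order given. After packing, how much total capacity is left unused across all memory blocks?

Put 90 MB in memory block 1; 38 MB remain.
Put 15 MB in memory block 1; 23 MB remain.
Put 73 MB in memory block 2; 55 MB remain.
Put 15 MB in memory block 1; 8 MB remain.
Put 76 MB in memory block 3; 52 MB remain.
Put 70 MB in memory block 4; 58 MB remain.
Put 84 MB in memory block 5; 44 MB remain.
Put 23 MB in memory block 2; 32 MB remain.
Put 94 MB in memory block 6; 34 MB remain.
Put 36 MB in memory block 3; 16 MB remain.
Put 21 MB in memory block 2; 11 MB remain.
Put 22 MB in memory block 4; 36 MB remain.
Put 15 MB in memory block 3; 1 MB remain.
Put 70 MB in memory block 7; 58 MB remain.
7 memory blocks × 128 MB = 896 MB; used 704 MB; unused 192 MB.

192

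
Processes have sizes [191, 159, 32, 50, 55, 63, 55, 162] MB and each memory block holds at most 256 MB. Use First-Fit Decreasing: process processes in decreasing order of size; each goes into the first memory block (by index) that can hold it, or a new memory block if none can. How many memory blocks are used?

4

Sorted descending: 191, 162, 159, 63, 55, 55, 50, 32.
Put 191 MB in memory block 1; 65 MB remain.
Put 162 MB in memory block 2; 94 MB remain.
Put 159 MB in memory block 3; 97 MB remain.
Put 63 MB in memory block 1; 2 MB remain.
Put 55 MB in memory block 2; 39 MB remain.
Put 55 MB in memory block 3; 42 MB remain.
Put 50 MB in memory block 4; 206 MB remain.
Put 32 MB in memory block 2; 7 MB remain.
Final memory blocks: [191,63] [162,55,32] [159,55] [50].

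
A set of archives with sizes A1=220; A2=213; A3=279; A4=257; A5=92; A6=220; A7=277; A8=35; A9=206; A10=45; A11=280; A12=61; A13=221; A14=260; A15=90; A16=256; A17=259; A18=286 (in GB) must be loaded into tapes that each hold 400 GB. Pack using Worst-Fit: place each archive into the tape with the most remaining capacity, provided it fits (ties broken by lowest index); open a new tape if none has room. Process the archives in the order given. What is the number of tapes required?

tape 1: place A1 (220 GB), 180 GB left
tape 2: place A2 (213 GB), 187 GB left
tape 3: place A3 (279 GB), 121 GB left
tape 4: place A4 (257 GB), 143 GB left
tape 2: place A5 (92 GB), 95 GB left
tape 5: place A6 (220 GB), 180 GB left
tape 6: place A7 (277 GB), 123 GB left
tape 1: place A8 (35 GB), 145 GB left
tape 7: place A9 (206 GB), 194 GB left
tape 7: place A10 (45 GB), 149 GB left
tape 8: place A11 (280 GB), 120 GB left
tape 5: place A12 (61 GB), 119 GB left
tape 9: place A13 (221 GB), 179 GB left
tape 10: place A14 (260 GB), 140 GB left
tape 9: place A15 (90 GB), 89 GB left
tape 11: place A16 (256 GB), 144 GB left
tape 12: place A17 (259 GB), 141 GB left
tape 13: place A18 (286 GB), 114 GB left
Final tapes: [220,35] [213,92] [279] [257] [220,61] [277] [206,45] [280] [221,90] [260] [256] [259] [286].

13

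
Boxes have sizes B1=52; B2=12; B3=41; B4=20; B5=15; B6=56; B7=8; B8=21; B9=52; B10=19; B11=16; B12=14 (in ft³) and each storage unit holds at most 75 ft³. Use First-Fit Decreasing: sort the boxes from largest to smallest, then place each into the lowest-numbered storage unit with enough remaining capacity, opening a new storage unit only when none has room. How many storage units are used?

Sorted descending: 56, 52, 52, 41, 21, 20, 19, 16, 15, 14, 12, 8.
storage unit 1: place 56 ft³, 19 ft³ left
storage unit 2: place 52 ft³, 23 ft³ left
storage unit 3: place 52 ft³, 23 ft³ left
storage unit 4: place 41 ft³, 34 ft³ left
storage unit 2: place 21 ft³, 2 ft³ left
storage unit 3: place 20 ft³, 3 ft³ left
storage unit 1: place 19 ft³, 0 ft³ left
storage unit 4: place 16 ft³, 18 ft³ left
storage unit 4: place 15 ft³, 3 ft³ left
storage unit 5: place 14 ft³, 61 ft³ left
storage unit 5: place 12 ft³, 49 ft³ left
storage unit 5: place 8 ft³, 41 ft³ left
Final storage units: [56,19] [52,21] [52,20] [41,16,15] [14,12,8].

5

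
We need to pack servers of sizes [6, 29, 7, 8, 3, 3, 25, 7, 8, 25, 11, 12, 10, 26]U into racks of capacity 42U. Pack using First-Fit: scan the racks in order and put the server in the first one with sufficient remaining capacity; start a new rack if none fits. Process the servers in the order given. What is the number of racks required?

5

Put 6U in rack 1; 36U remain.
Put 29U in rack 1; 7U remain.
Put 7U in rack 1; 0U remain.
Put 8U in rack 2; 34U remain.
Put 3U in rack 2; 31U remain.
Put 3U in rack 2; 28U remain.
Put 25U in rack 2; 3U remain.
Put 7U in rack 3; 35U remain.
Put 8U in rack 3; 27U remain.
Put 25U in rack 3; 2U remain.
Put 11U in rack 4; 31U remain.
Put 12U in rack 4; 19U remain.
Put 10U in rack 4; 9U remain.
Put 26U in rack 5; 16U remain.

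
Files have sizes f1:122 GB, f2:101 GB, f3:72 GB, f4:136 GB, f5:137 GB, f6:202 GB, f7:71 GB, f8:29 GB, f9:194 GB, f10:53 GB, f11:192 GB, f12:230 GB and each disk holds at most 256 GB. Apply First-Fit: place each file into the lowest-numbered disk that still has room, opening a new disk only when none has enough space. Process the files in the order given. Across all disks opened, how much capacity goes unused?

253

f1 (122 GB) → disk 1 (remaining 134 GB)
f2 (101 GB) → disk 1 (remaining 33 GB)
f3 (72 GB) → disk 2 (remaining 184 GB)
f4 (136 GB) → disk 2 (remaining 48 GB)
f5 (137 GB) → disk 3 (remaining 119 GB)
f6 (202 GB) → disk 4 (remaining 54 GB)
f7 (71 GB) → disk 3 (remaining 48 GB)
f8 (29 GB) → disk 1 (remaining 4 GB)
f9 (194 GB) → disk 5 (remaining 62 GB)
f10 (53 GB) → disk 4 (remaining 1 GB)
f11 (192 GB) → disk 6 (remaining 64 GB)
f12 (230 GB) → disk 7 (remaining 26 GB)
7 disks × 256 GB = 1792 GB; used 1539 GB; unused 253 GB.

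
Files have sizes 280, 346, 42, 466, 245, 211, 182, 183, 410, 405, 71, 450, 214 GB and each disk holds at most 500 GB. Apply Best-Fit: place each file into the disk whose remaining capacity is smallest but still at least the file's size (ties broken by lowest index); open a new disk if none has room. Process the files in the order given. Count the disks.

280 GB → disk 1 (remaining 220 GB)
346 GB → disk 2 (remaining 154 GB)
42 GB → disk 2 (remaining 112 GB)
466 GB → disk 3 (remaining 34 GB)
245 GB → disk 4 (remaining 255 GB)
211 GB → disk 1 (remaining 9 GB)
182 GB → disk 4 (remaining 73 GB)
183 GB → disk 5 (remaining 317 GB)
410 GB → disk 6 (remaining 90 GB)
405 GB → disk 7 (remaining 95 GB)
71 GB → disk 4 (remaining 2 GB)
450 GB → disk 8 (remaining 50 GB)
214 GB → disk 5 (remaining 103 GB)

8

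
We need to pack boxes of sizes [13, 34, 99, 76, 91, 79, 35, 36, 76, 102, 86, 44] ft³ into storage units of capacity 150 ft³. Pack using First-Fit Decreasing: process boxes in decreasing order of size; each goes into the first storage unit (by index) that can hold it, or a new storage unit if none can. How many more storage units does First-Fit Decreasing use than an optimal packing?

0

First-Fit Decreasing: [102,44] [99,36,13] [91,35] [86,34] [79] [76] [76] → 7 storage units.
7 boxes exceed 75 ft³ (half the capacity), and no two of those can share a storage unit, so at least 7 storage units are needed.
So 7 is already optimal.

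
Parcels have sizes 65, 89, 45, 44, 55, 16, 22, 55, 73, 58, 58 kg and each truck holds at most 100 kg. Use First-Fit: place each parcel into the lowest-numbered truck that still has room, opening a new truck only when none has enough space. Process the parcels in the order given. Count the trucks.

65 kg → truck 1 (remaining 35 kg)
89 kg → truck 2 (remaining 11 kg)
45 kg → truck 3 (remaining 55 kg)
44 kg → truck 3 (remaining 11 kg)
55 kg → truck 4 (remaining 45 kg)
16 kg → truck 1 (remaining 19 kg)
22 kg → truck 4 (remaining 23 kg)
55 kg → truck 5 (remaining 45 kg)
73 kg → truck 6 (remaining 27 kg)
58 kg → truck 7 (remaining 42 kg)
58 kg → truck 8 (remaining 42 kg)
Final trucks: [65,16] [89] [45,44] [55,22] [55] [73] [58] [58].

8 trucks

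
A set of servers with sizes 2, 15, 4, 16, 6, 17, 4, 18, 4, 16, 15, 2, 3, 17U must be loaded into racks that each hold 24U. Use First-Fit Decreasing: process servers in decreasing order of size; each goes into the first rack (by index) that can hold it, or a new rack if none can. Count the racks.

Sorted descending: 18, 17, 17, 16, 16, 15, 15, 6, 4, 4, 4, 3, 2, 2.
rack 1: place 18U, 6U left
rack 2: place 17U, 7U left
rack 3: place 17U, 7U left
rack 4: place 16U, 8U left
rack 5: place 16U, 8U left
rack 6: place 15U, 9U left
rack 7: place 15U, 9U left
rack 1: place 6U, 0U left
rack 2: place 4U, 3U left
rack 3: place 4U, 3U left
rack 4: place 4U, 4U left
rack 2: place 3U, 0U left
rack 3: place 2U, 1U left
rack 4: place 2U, 2U left
Final racks: [18,6] [17,4,3] [17,4,2] [16,4,2] [16] [15] [15].

7 racks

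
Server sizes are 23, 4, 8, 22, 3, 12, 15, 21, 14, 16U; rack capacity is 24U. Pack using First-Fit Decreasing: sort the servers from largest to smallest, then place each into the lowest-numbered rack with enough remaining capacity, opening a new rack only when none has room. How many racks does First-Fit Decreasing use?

Sorted descending: 23, 22, 21, 16, 15, 14, 12, 8, 4, 3.
Put 23U in rack 1; 1U remain.
Put 22U in rack 2; 2U remain.
Put 21U in rack 3; 3U remain.
Put 16U in rack 4; 8U remain.
Put 15U in rack 5; 9U remain.
Put 14U in rack 6; 10U remain.
Put 12U in rack 7; 12U remain.
Put 8U in rack 4; 0U remain.
Put 4U in rack 5; 5U remain.
Put 3U in rack 3; 0U remain.
Final racks: [23] [22] [21,3] [16,8] [15,4] [14] [12].

7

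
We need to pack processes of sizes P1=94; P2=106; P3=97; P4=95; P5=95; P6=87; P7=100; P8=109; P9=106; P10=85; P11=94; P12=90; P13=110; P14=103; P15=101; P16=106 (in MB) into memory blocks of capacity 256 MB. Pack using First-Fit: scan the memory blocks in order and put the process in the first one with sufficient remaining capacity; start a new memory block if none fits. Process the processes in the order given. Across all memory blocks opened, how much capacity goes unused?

470

memory block 1: place P1 (94 MB), 162 MB left
memory block 1: place P2 (106 MB), 56 MB left
memory block 2: place P3 (97 MB), 159 MB left
memory block 2: place P4 (95 MB), 64 MB left
memory block 3: place P5 (95 MB), 161 MB left
memory block 3: place P6 (87 MB), 74 MB left
memory block 4: place P7 (100 MB), 156 MB left
memory block 4: place P8 (109 MB), 47 MB left
memory block 5: place P9 (106 MB), 150 MB left
memory block 5: place P10 (85 MB), 65 MB left
memory block 6: place P11 (94 MB), 162 MB left
memory block 6: place P12 (90 MB), 72 MB left
memory block 7: place P13 (110 MB), 146 MB left
memory block 7: place P14 (103 MB), 43 MB left
memory block 8: place P15 (101 MB), 155 MB left
memory block 8: place P16 (106 MB), 49 MB left
8 memory blocks × 256 MB = 2048 MB; used 1578 MB; unused 470 MB.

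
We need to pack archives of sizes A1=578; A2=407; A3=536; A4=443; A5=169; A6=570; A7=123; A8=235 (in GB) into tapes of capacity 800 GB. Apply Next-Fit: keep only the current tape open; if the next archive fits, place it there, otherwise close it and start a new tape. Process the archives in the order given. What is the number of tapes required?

tape 1: place A1 (578 GB), 222 GB left
tape 2: place A2 (407 GB), 393 GB left
tape 3: place A3 (536 GB), 264 GB left
tape 4: place A4 (443 GB), 357 GB left
tape 4: place A5 (169 GB), 188 GB left
tape 5: place A6 (570 GB), 230 GB left
tape 5: place A7 (123 GB), 107 GB left
tape 6: place A8 (235 GB), 565 GB left
Final tapes: [578] [407] [536] [443,169] [570,123] [235].

6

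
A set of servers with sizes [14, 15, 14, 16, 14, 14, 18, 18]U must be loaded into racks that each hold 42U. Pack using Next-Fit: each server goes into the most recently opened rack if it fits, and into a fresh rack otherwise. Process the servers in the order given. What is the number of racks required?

Put 14U in rack 1; 28U remain.
Put 15U in rack 1; 13U remain.
Put 14U in rack 2; 28U remain.
Put 16U in rack 2; 12U remain.
Put 14U in rack 3; 28U remain.
Put 14U in rack 3; 14U remain.
Put 18U in rack 4; 24U remain.
Put 18U in rack 4; 6U remain.

4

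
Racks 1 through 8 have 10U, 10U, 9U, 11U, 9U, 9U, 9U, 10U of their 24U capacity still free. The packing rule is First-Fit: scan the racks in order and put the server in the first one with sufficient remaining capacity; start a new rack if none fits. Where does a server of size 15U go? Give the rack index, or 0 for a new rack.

No rack has ≥ 15U free, so a new rack is opened.

0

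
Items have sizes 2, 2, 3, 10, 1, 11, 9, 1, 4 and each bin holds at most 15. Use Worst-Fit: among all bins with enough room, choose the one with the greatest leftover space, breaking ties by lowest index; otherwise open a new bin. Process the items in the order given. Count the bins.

2 → bin 1 (remaining 13)
2 → bin 1 (remaining 11)
3 → bin 1 (remaining 8)
10 → bin 2 (remaining 5)
1 → bin 1 (remaining 7)
11 → bin 3 (remaining 4)
9 → bin 4 (remaining 6)
1 → bin 1 (remaining 6)
4 → bin 1 (remaining 2)

4 bins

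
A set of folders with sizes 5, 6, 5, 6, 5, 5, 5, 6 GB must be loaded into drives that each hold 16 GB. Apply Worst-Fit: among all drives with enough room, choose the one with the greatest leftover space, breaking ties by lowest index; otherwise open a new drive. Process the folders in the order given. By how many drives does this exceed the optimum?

0

Worst-Fit: [5,6,5] [6,5,5] [5,6] → 3 drives.
Total size 43 GB; any packing needs at least ⌈43/16⌉ = 3 drives.
So 3 is already optimal.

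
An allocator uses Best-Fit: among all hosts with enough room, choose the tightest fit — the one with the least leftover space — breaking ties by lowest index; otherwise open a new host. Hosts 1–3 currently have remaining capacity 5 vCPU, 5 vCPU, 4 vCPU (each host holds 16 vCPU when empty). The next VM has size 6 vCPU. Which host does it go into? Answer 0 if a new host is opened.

No host has ≥ 6 vCPU free, so a new host is opened.

0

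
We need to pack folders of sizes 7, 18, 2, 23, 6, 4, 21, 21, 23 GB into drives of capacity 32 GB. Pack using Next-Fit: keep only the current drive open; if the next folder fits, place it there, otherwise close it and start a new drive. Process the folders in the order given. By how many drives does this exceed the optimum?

Next-Fit: [7,18,2] [23,6] [4,21] [21] [23] → 5 drives.
5 folders exceed 16 GB (half the capacity), and no two of those can share a drive, so at least 5 drives are needed.
So 5 is already optimal.

0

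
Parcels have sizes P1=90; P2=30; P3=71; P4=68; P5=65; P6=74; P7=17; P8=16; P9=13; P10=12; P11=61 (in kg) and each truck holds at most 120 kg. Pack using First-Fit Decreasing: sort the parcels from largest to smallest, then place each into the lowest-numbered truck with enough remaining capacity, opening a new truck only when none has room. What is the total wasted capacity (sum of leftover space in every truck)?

Sorted descending: 90, 74, 71, 68, 65, 61, 30, 17, 16, 13, 12.
truck 1: place 90 kg, 30 kg left
truck 2: place 74 kg, 46 kg left
truck 3: place 71 kg, 49 kg left
truck 4: place 68 kg, 52 kg left
truck 5: place 65 kg, 55 kg left
truck 6: place 61 kg, 59 kg left
truck 1: place 30 kg, 0 kg left
truck 2: place 17 kg, 29 kg left
truck 2: place 16 kg, 13 kg left
truck 2: place 13 kg, 0 kg left
truck 3: place 12 kg, 37 kg left
6 trucks × 120 kg = 720 kg; used 517 kg; unused 203 kg.

203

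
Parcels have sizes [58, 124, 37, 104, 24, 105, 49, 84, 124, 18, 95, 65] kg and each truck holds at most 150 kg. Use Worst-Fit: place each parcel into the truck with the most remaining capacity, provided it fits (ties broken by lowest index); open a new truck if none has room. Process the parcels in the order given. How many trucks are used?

8

truck 1: place 58 kg, 92 kg left
truck 2: place 124 kg, 26 kg left
truck 1: place 37 kg, 55 kg left
truck 3: place 104 kg, 46 kg left
truck 1: place 24 kg, 31 kg left
truck 4: place 105 kg, 45 kg left
truck 5: place 49 kg, 101 kg left
truck 5: place 84 kg, 17 kg left
truck 6: place 124 kg, 26 kg left
truck 3: place 18 kg, 28 kg left
truck 7: place 95 kg, 55 kg left
truck 8: place 65 kg, 85 kg left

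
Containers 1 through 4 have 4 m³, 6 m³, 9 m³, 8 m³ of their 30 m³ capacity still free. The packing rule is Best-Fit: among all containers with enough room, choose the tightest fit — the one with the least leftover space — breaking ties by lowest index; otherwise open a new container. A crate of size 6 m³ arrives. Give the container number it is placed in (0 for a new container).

Containers with room: container 2 (6 m³), container 3 (9 m³), container 4 (8 m³).
Tightest fit is container 2 with 6 m³ free.

2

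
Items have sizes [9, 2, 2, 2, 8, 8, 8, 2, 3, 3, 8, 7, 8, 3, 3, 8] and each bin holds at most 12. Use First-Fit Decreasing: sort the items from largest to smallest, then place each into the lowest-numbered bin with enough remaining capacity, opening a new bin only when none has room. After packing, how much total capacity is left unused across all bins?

Sorted descending: 9, 8, 8, 8, 8, 8, 8, 7, 3, 3, 3, 3, 2, 2, 2, 2.
9 → bin 1 (remaining 3)
8 → bin 2 (remaining 4)
8 → bin 3 (remaining 4)
8 → bin 4 (remaining 4)
8 → bin 5 (remaining 4)
8 → bin 6 (remaining 4)
8 → bin 7 (remaining 4)
7 → bin 8 (remaining 5)
3 → bin 1 (remaining 0)
3 → bin 2 (remaining 1)
3 → bin 3 (remaining 1)
3 → bin 4 (remaining 1)
2 → bin 5 (remaining 2)
2 → bin 5 (remaining 0)
2 → bin 6 (remaining 2)
2 → bin 6 (remaining 0)
8 bins × 12 = 96; used 84; unused 12.

12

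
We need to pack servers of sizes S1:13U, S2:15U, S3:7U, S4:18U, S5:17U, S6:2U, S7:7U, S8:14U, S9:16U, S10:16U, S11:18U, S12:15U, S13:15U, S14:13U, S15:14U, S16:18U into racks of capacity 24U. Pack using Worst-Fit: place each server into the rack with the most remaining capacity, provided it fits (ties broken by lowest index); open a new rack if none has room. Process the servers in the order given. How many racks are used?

Put S1 (13U) in rack 1; 11U remain.
Put S2 (15U) in rack 2; 9U remain.
Put S3 (7U) in rack 1; 4U remain.
Put S4 (18U) in rack 3; 6U remain.
Put S5 (17U) in rack 4; 7U remain.
Put S6 (2U) in rack 2; 7U remain.
Put S7 (7U) in rack 2; 0U remain.
Put S8 (14U) in rack 5; 10U remain.
Put S9 (16U) in rack 6; 8U remain.
Put S10 (16U) in rack 7; 8U remain.
Put S11 (18U) in rack 8; 6U remain.
Put S12 (15U) in rack 9; 9U remain.
Put S13 (15U) in rack 10; 9U remain.
Put S14 (13U) in rack 11; 11U remain.
Put S15 (14U) in rack 12; 10U remain.
Put S16 (18U) in rack 13; 6U remain.

13 racks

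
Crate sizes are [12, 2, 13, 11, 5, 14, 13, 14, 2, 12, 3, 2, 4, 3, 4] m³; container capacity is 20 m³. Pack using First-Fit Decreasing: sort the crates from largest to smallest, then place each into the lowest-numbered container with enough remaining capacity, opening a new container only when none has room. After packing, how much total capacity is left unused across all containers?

26

Sorted descending: 14, 14, 13, 13, 12, 12, 11, 5, 4, 4, 3, 3, 2, 2, 2.
14 m³ → container 1 (remaining 6 m³)
14 m³ → container 2 (remaining 6 m³)
13 m³ → container 3 (remaining 7 m³)
13 m³ → container 4 (remaining 7 m³)
12 m³ → container 5 (remaining 8 m³)
12 m³ → container 6 (remaining 8 m³)
11 m³ → container 7 (remaining 9 m³)
5 m³ → container 1 (remaining 1 m³)
4 m³ → container 2 (remaining 2 m³)
4 m³ → container 3 (remaining 3 m³)
3 m³ → container 3 (remaining 0 m³)
3 m³ → container 4 (remaining 4 m³)
2 m³ → container 2 (remaining 0 m³)
2 m³ → container 4 (remaining 2 m³)
2 m³ → container 4 (remaining 0 m³)
7 containers × 20 m³ = 140 m³; used 114 m³; unused 26 m³.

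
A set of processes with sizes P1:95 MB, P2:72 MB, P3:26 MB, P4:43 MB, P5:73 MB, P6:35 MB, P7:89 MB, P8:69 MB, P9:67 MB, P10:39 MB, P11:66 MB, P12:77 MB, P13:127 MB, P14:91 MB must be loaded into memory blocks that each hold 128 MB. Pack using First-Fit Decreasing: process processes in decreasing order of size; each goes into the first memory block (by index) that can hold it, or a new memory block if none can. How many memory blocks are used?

10 memory blocks

Sorted descending: 127, 95, 91, 89, 77, 73, 72, 69, 67, 66, 43, 39, 35, 26.
127 MB → memory block 1 (remaining 1 MB)
95 MB → memory block 2 (remaining 33 MB)
91 MB → memory block 3 (remaining 37 MB)
89 MB → memory block 4 (remaining 39 MB)
77 MB → memory block 5 (remaining 51 MB)
73 MB → memory block 6 (remaining 55 MB)
72 MB → memory block 7 (remaining 56 MB)
69 MB → memory block 8 (remaining 59 MB)
67 MB → memory block 9 (remaining 61 MB)
66 MB → memory block 10 (remaining 62 MB)
43 MB → memory block 5 (remaining 8 MB)
39 MB → memory block 4 (remaining 0 MB)
35 MB → memory block 3 (remaining 2 MB)
26 MB → memory block 2 (remaining 7 MB)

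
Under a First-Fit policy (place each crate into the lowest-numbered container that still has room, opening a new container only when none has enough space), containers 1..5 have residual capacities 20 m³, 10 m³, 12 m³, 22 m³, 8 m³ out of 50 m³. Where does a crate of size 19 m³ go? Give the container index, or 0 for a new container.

1

Containers with room: container 1 (20 m³), container 4 (22 m³).
The first with room is container 1.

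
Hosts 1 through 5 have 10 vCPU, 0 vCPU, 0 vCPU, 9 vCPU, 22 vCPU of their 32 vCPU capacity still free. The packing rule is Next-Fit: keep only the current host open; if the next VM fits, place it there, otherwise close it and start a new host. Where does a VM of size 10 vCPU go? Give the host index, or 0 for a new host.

Next-Fit only looks at host 5, which has 22 vCPU free.
10 vCPU fits there.

5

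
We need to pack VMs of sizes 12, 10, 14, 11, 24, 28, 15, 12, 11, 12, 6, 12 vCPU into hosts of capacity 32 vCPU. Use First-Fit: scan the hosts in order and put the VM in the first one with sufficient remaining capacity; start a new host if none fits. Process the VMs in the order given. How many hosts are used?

7 hosts

host 1: place 12 vCPU, 20 vCPU left
host 1: place 10 vCPU, 10 vCPU left
host 2: place 14 vCPU, 18 vCPU left
host 2: place 11 vCPU, 7 vCPU left
host 3: place 24 vCPU, 8 vCPU left
host 4: place 28 vCPU, 4 vCPU left
host 5: place 15 vCPU, 17 vCPU left
host 5: place 12 vCPU, 5 vCPU left
host 6: place 11 vCPU, 21 vCPU left
host 6: place 12 vCPU, 9 vCPU left
host 1: place 6 vCPU, 4 vCPU left
host 7: place 12 vCPU, 20 vCPU left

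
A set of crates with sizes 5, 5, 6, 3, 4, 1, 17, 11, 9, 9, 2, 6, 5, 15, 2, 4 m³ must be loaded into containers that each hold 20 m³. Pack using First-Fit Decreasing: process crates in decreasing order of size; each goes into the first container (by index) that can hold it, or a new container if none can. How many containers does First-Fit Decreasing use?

6

Sorted descending: 17, 15, 11, 9, 9, 6, 6, 5, 5, 5, 4, 4, 3, 2, 2, 1.
17 m³ → container 1 (remaining 3 m³)
15 m³ → container 2 (remaining 5 m³)
11 m³ → container 3 (remaining 9 m³)
9 m³ → container 3 (remaining 0 m³)
9 m³ → container 4 (remaining 11 m³)
6 m³ → container 4 (remaining 5 m³)
6 m³ → container 5 (remaining 14 m³)
5 m³ → container 2 (remaining 0 m³)
5 m³ → container 4 (remaining 0 m³)
5 m³ → container 5 (remaining 9 m³)
4 m³ → container 5 (remaining 5 m³)
4 m³ → container 5 (remaining 1 m³)
3 m³ → container 1 (remaining 0 m³)
2 m³ → container 6 (remaining 18 m³)
2 m³ → container 6 (remaining 16 m³)
1 m³ → container 5 (remaining 0 m³)
Final containers: [17,3] [15,5] [11,9] [9,6,5] [6,5,4,4,1] [2,2].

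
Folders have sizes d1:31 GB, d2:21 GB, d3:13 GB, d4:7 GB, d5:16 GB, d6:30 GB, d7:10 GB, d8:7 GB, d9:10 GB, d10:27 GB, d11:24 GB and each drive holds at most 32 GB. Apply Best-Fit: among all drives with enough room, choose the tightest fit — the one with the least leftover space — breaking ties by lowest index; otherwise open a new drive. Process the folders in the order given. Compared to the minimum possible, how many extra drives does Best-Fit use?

0

Best-Fit: [31] [21,7] [13,16] [30] [10,7,10] [27] [24] → 7 drives.
Total size 196 GB; any packing needs at least ⌈196/32⌉ = 7 drives.
So 7 is already optimal.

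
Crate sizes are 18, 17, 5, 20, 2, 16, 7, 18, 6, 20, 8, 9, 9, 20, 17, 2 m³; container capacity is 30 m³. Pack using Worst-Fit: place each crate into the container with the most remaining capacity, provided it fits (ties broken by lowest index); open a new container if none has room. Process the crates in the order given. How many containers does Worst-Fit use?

8

18 m³ → container 1 (remaining 12 m³)
17 m³ → container 2 (remaining 13 m³)
5 m³ → container 2 (remaining 8 m³)
20 m³ → container 3 (remaining 10 m³)
2 m³ → container 1 (remaining 10 m³)
16 m³ → container 4 (remaining 14 m³)
7 m³ → container 4 (remaining 7 m³)
18 m³ → container 5 (remaining 12 m³)
6 m³ → container 5 (remaining 6 m³)
20 m³ → container 6 (remaining 10 m³)
8 m³ → container 1 (remaining 2 m³)
9 m³ → container 3 (remaining 1 m³)
9 m³ → container 6 (remaining 1 m³)
20 m³ → container 7 (remaining 10 m³)
17 m³ → container 8 (remaining 13 m³)
2 m³ → container 8 (remaining 11 m³)
Final containers: [18,2,8] [17,5] [20,9] [16,7] [18,6] [20,9] [20] [17,2].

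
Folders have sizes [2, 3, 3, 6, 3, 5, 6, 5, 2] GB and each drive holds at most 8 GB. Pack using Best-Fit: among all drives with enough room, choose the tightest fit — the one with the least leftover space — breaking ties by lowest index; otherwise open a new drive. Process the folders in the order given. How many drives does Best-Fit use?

drive 1: place 2 GB, 6 GB left
drive 1: place 3 GB, 3 GB left
drive 1: place 3 GB, 0 GB left
drive 2: place 6 GB, 2 GB left
drive 3: place 3 GB, 5 GB left
drive 3: place 5 GB, 0 GB left
drive 4: place 6 GB, 2 GB left
drive 5: place 5 GB, 3 GB left
drive 2: place 2 GB, 0 GB left

5 drives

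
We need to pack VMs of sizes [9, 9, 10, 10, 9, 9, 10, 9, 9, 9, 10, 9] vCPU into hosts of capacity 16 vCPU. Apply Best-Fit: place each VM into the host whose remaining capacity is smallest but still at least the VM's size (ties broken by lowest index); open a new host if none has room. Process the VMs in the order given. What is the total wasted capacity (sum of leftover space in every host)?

80

9 vCPU → host 1 (remaining 7 vCPU)
9 vCPU → host 2 (remaining 7 vCPU)
10 vCPU → host 3 (remaining 6 vCPU)
10 vCPU → host 4 (remaining 6 vCPU)
9 vCPU → host 5 (remaining 7 vCPU)
9 vCPU → host 6 (remaining 7 vCPU)
10 vCPU → host 7 (remaining 6 vCPU)
9 vCPU → host 8 (remaining 7 vCPU)
9 vCPU → host 9 (remaining 7 vCPU)
9 vCPU → host 10 (remaining 7 vCPU)
10 vCPU → host 11 (remaining 6 vCPU)
9 vCPU → host 12 (remaining 7 vCPU)
12 hosts × 16 vCPU = 192 vCPU; used 112 vCPU; unused 80 vCPU.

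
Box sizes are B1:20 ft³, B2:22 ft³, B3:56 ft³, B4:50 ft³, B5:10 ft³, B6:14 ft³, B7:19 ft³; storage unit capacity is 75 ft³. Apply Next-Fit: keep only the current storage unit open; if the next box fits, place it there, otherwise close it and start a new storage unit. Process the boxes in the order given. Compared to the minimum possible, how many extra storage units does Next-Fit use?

1

Next-Fit: [20,22] [56] [50,10,14] [19] → 4 storage units.
Total size 191 ft³; any packing needs at least ⌈191/75⌉ = 3 storage units.
An optimal packing achieves that bound: [56,19] [50,22] [20,14,10] → 3 storage units.
Excess: 4 − 3 = 1.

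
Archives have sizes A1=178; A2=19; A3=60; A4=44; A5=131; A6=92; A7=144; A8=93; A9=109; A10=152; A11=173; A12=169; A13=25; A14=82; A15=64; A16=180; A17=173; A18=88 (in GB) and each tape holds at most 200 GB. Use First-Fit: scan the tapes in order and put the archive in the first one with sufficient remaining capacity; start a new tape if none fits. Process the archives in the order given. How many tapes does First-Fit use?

tape 1: place A1 (178 GB), 22 GB left
tape 1: place A2 (19 GB), 3 GB left
tape 2: place A3 (60 GB), 140 GB left
tape 2: place A4 (44 GB), 96 GB left
tape 3: place A5 (131 GB), 69 GB left
tape 2: place A6 (92 GB), 4 GB left
tape 4: place A7 (144 GB), 56 GB left
tape 5: place A8 (93 GB), 107 GB left
tape 6: place A9 (109 GB), 91 GB left
tape 7: place A10 (152 GB), 48 GB left
tape 8: place A11 (173 GB), 27 GB left
tape 9: place A12 (169 GB), 31 GB left
tape 3: place A13 (25 GB), 44 GB left
tape 5: place A14 (82 GB), 25 GB left
tape 6: place A15 (64 GB), 27 GB left
tape 10: place A16 (180 GB), 20 GB left
tape 11: place A17 (173 GB), 27 GB left
tape 12: place A18 (88 GB), 112 GB left
Final tapes: [178,19] [60,44,92] [131,25] [144] [93,82] [109,64] [152] [173] [169] [180] [173] [88].

12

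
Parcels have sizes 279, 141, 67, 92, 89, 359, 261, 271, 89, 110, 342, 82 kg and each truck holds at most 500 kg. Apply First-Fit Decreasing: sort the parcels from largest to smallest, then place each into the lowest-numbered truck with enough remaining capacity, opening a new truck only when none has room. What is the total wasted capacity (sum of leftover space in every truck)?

Sorted descending: 359, 342, 279, 271, 261, 141, 110, 92, 89, 89, 82, 67.
359 kg → truck 1 (remaining 141 kg)
342 kg → truck 2 (remaining 158 kg)
279 kg → truck 3 (remaining 221 kg)
271 kg → truck 4 (remaining 229 kg)
261 kg → truck 5 (remaining 239 kg)
141 kg → truck 1 (remaining 0 kg)
110 kg → truck 2 (remaining 48 kg)
92 kg → truck 3 (remaining 129 kg)
89 kg → truck 3 (remaining 40 kg)
89 kg → truck 4 (remaining 140 kg)
82 kg → truck 4 (remaining 58 kg)
67 kg → truck 5 (remaining 172 kg)
5 trucks × 500 kg = 2500 kg; used 2182 kg; unused 318 kg.

318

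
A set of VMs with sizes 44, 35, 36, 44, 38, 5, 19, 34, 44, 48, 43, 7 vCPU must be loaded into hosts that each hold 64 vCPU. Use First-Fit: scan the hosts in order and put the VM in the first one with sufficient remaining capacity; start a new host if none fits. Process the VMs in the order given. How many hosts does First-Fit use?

Put 44 vCPU in host 1; 20 vCPU remain.
Put 35 vCPU in host 2; 29 vCPU remain.
Put 36 vCPU in host 3; 28 vCPU remain.
Put 44 vCPU in host 4; 20 vCPU remain.
Put 38 vCPU in host 5; 26 vCPU remain.
Put 5 vCPU in host 1; 15 vCPU remain.
Put 19 vCPU in host 2; 10 vCPU remain.
Put 34 vCPU in host 6; 30 vCPU remain.
Put 44 vCPU in host 7; 20 vCPU remain.
Put 48 vCPU in host 8; 16 vCPU remain.
Put 43 vCPU in host 9; 21 vCPU remain.
Put 7 vCPU in host 1; 8 vCPU remain.
Final hosts: [44,5,7] [35,19] [36] [44] [38] [34] [44] [48] [43].

9 hosts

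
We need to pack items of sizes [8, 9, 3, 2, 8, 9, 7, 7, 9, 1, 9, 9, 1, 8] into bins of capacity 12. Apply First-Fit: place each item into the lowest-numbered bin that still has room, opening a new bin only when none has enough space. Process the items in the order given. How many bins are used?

10

Put 8 in bin 1; 4 remain.
Put 9 in bin 2; 3 remain.
Put 3 in bin 1; 1 remain.
Put 2 in bin 2; 1 remain.
Put 8 in bin 3; 4 remain.
Put 9 in bin 4; 3 remain.
Put 7 in bin 5; 5 remain.
Put 7 in bin 6; 5 remain.
Put 9 in bin 7; 3 remain.
Put 1 in bin 1; 0 remain.
Put 9 in bin 8; 3 remain.
Put 9 in bin 9; 3 remain.
Put 1 in bin 2; 0 remain.
Put 8 in bin 10; 4 remain.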